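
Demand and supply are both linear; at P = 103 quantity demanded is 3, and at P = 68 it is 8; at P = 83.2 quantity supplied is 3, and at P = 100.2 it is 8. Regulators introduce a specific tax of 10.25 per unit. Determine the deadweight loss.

Demand slope = (68 − 103)/(8 − 3) = −7, so P = 124 − 7Q.
Supply slope = (100.2 − 83.2)/(8 − 3) = 3.4, so P = 73 + 3.4Q.
Competitive equilibrium: 124 − 7Q = 73 + 3.4Q → Q* = 4.9038, P* = 89.6731.
With the tax, the buyer price exceeds the seller price by 10.25: (124 − 7Q) − (73 + 3.4Q) = 10.25 → Q' = 3.9183.
ΔQ = 4.9038 − 3.9183 = 0.9855; the wedge equals the tax, 10.25.
The triangle = ½ × 0.9855 × 10.25 = 5.05.

5.05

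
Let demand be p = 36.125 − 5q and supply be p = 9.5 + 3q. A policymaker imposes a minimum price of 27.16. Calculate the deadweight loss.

9.43

Competitive equilibrium: 36.125 − 5q = 9.5 + 3q → q* = 3.3281, p* = 19.4844.
At the floor p = 27.16, quantity demanded = (36.125 − 27.16)/5 = 1.793.
Sellers' marginal cost at q' = 1.793: 9.5 + 3·1.793 = 14.879.
Δq = 3.3281 − 1.793 = 1.5351; wedge = 27.16 − 14.879 = 12.281.
DWL = ½ × 1.5351 × 12.281 = 9.43.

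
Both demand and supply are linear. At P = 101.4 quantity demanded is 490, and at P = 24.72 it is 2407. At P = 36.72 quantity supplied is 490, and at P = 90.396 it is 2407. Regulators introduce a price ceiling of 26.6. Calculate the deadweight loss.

58579.69

Demand slope = (24.72 − 101.4)/(2407 − 490) = −0.04, so P = 121 − 0.04Q.
Supply slope = (90.396 − 36.72)/(2407 − 490) = 0.028, so P = 23 + 0.028Q.
Competitive equilibrium: 121 − 0.04Q = 23 + 0.028Q → Q* = 1441.17647, P* = 63.35294.
At the ceiling P = 26.6, quantity supplied = (26.6 − 23)/0.028 = 128.57143.
Willingness to pay at Q' = 128.57143: 121 − 0.04·128.57143 = 115.85714.
ΔQ = 1441.17647 − 128.57143 = 1312.60504; wedge = 115.85714 − 26.6 = 89.25714.
Welfare loss = ½ × 1312.60504 × 89.25714 = 58579.69.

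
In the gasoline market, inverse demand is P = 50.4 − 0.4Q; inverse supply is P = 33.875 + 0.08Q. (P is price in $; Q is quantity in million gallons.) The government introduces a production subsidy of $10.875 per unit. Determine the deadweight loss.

$123.19 million

Competitive equilibrium: 50.4 − 0.4Q = 33.875 + 0.08Q → Q* = 34.4271, P* = 36.6292.
The subsidy lowers effective supply by 10.875: P = 23 + 0.08Q.
New quantity: 50.4 − 0.4Q = 23 + 0.08Q → Q' = 57.0833.
Overproduction ΔQ = 57.0833 − 34.4271 = 22.6562; wedge = subsidy = 10.875.
DWL = ½ × 22.6562 × 10.875 = $123.19 million.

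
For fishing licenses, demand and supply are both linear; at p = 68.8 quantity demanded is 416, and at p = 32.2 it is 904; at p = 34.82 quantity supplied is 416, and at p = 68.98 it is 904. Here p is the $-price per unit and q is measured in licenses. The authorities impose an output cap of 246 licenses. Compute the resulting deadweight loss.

Demand slope = (32.2 − 68.8)/(904 − 416) = −0.075, so p = 100 − 0.075q.
Supply slope = (68.98 − 34.82)/(904 − 416) = 0.07, so p = 5.7 + 0.07q.
Competitive equilibrium: 100 − 0.075q = 5.7 + 0.07q → q* = 650.3448, p* = 51.2241.
At q = 246: demand price = 100 − 0.075·246 = 81.55; supply price = 5.7 + 0.07·246 = 22.92.
Δq = 650.3448 − 246 = 404.3448; wedge = 81.55 − 22.92 = 58.63.
DWL = ½ × 404.3448 × 58.63 = $11853.37.

$11853.37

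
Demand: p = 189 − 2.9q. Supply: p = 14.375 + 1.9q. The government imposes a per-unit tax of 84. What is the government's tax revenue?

Competitive equilibrium: 189 − 2.9q = 14.375 + 1.9q → q* = 36.3802, p* = 83.4974.
With the tax, the buyer price exceeds the seller price by 84: (189 − 2.9q) − (14.375 + 1.9q) = 84 → q' = 18.8802.
Tax revenue = 84 × 18.8802 = 1585.94.

1585.94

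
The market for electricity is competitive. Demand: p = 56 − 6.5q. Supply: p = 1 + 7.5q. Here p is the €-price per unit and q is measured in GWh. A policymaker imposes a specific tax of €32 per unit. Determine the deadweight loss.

Competitive equilibrium: 56 − 6.5q = 1 + 7.5q → q* = 3.9286, p* = 30.4643.
With the tax, the buyer price exceeds the seller price by 32: (56 − 6.5q) − (1 + 7.5q) = 32 → q' = 1.6429.
Δq = 3.9286 − 1.6429 = 2.2857; the wedge equals the tax, 32.
Deadweight loss = ½ × 2.2857 × 32 = €36.57.

€36.57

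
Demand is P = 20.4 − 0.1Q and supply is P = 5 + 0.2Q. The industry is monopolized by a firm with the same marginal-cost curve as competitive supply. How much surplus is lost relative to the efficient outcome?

24.70

Competitive equilibrium: 20.4 − 0.1Q = 5 + 0.2Q → Q* = 51.3333, P* = 15.2667.
Marginal revenue: MR = 20.4 − 0.2Q. Set MR = MC: 20.4 − 0.2Q = 5 + 0.2Q → Q_m = 38.5.
Price P_m = 20.4 − 0.1·38.5 = 16.55; MC(Q_m) = 5 + 0.2·38.5 = 12.7.
Competitive Q* = 51.3333, so ΔQ = 12.8333; wedge = 16.55 − 12.7 = 3.85.
Welfare loss = ½ × 12.8333 × 3.85 = 24.70.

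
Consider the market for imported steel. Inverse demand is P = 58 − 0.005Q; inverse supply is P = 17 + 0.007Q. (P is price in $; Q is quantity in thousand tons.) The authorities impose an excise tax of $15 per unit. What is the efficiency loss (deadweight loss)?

$9375 thousand

Competitive equilibrium: 58 − 0.005Q = 17 + 0.007Q → Q* = 3416.6667, P* = 40.9167.
With the tax, the buyer price exceeds the seller price by 15: (58 − 0.005Q) − (17 + 0.007Q) = 15 → Q' = 2166.6667.
ΔQ = 3416.6667 − 2166.6667 = 1250; the wedge equals the tax, 15.
Welfare loss = ½ × 1250 × 15 = $9375 thousand.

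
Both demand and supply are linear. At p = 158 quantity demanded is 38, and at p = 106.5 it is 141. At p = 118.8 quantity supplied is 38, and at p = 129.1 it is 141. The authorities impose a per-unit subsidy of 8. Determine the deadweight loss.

Demand slope = (106.5 − 158)/(141 − 38) = −0.5, so p = 177 − 0.5q.
Supply slope = (129.1 − 118.8)/(141 − 38) = 0.1, so p = 115 + 0.1q.
Competitive equilibrium: 177 − 0.5q = 115 + 0.1q → q* = 103.3333, p* = 125.3333.
The subsidy lowers effective supply by 8: p = 107 + 0.1q.
New quantity: 177 − 0.5q = 107 + 0.1q → q' = 116.6667.
Overproduction Δq = 116.6667 − 103.3333 = 13.3334; wedge = subsidy = 8.
The triangle = ½ × 13.3334 × 8 = 53.33.

53.33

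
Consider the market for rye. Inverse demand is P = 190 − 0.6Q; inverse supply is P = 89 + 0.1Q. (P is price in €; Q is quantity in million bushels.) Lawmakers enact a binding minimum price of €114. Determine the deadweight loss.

Competitive equilibrium: 190 − 0.6Q = 89 + 0.1Q → Q* = 144.2857, P* = 103.4286.
At the floor P = 114, quantity demanded = (190 − 114)/0.6 = 126.6667.
Sellers' marginal cost at Q' = 126.6667: 89 + 0.1·126.6667 = 101.6667.
ΔQ = 144.2857 − 126.6667 = 17.619; wedge = 114 − 101.6667 = 12.3333.
The triangle = ½ × 17.619 × 12.3333 = €108.65 million.

€108.65 million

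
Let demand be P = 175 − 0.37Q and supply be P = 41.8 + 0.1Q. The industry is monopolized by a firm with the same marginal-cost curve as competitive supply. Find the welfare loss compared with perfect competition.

Competitive equilibrium: 175 − 0.37Q = 41.8 + 0.1Q → Q* = 283.40426, P* = 70.14043.
Marginal revenue: MR = 175 − 0.74Q. Set MR = MC: 175 − 0.74Q = 41.8 + 0.1Q → Q_m = 158.57143.
Price P_m = 175 − 0.37·158.57143 = 116.32857; MC(Q_m) = 41.8 + 0.1·158.57143 = 57.65714.
Competitive Q* = 283.40426, so ΔQ = 124.83283; wedge = 116.32857 − 57.65714 = 58.67143.
Deadweight loss = ½ × 124.83283 × 58.67143 = 3662.06.

3662.06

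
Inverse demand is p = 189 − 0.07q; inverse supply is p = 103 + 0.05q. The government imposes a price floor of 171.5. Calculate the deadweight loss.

Competitive equilibrium: 189 − 0.07q = 103 + 0.05q → q* = 716.6667, p* = 138.8333.
At the floor p = 171.5, quantity demanded = (189 − 171.5)/0.07 = 250.
Sellers' marginal cost at q' = 250: 103 + 0.05·250 = 115.5.
Δq = 716.6667 − 250 = 466.6667; wedge = 171.5 − 115.5 = 56.
Deadweight loss = ½ × 466.6667 × 56 = 13066.67.

13066.67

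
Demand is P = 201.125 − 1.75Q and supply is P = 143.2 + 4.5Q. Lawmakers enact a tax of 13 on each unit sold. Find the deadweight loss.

13.52

Competitive equilibrium: 201.125 − 1.75Q = 143.2 + 4.5Q → Q* = 9.268, P* = 184.906.
With the tax, the buyer price exceeds the seller price by 13: (201.125 − 1.75Q) − (143.2 + 4.5Q) = 13 → Q' = 7.188.
ΔQ = 9.268 − 7.188 = 2.08; the wedge equals the tax, 13.
DWL = ½ × 2.08 × 13 = 13.52.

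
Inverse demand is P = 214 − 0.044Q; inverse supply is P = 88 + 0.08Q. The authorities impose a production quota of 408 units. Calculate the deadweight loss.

Competitive equilibrium: 214 − 0.044Q = 88 + 0.08Q → Q* = 1016.129, P* = 169.2903.
At Q = 408: demand price = 214 − 0.044·408 = 196.048; supply price = 88 + 0.08·408 = 120.64.
ΔQ = 1016.129 − 408 = 608.129; wedge = 196.048 − 120.64 = 75.408.
Deadweight loss = ½ × 608.129 × 75.408 = 22928.90.

22928.90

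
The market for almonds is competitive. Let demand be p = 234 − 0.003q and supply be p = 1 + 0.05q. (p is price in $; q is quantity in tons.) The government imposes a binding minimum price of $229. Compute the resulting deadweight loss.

Competitive equilibrium: 234 − 0.003q = 1 + 0.05q → q* = 4396.22642, p* = 220.81132.
At the floor p = 229, quantity demanded = (234 − 229)/0.003 = 1666.66667.
Sellers' marginal cost at q' = 1666.66667: 1 + 0.05·1666.66667 = 84.33333.
Δq = 4396.22642 − 1666.66667 = 2729.55975; wedge = 229 − 84.33333 = 144.66667.
The triangle = ½ × 2729.55975 × 144.66667 = $197438.16.

$197438.16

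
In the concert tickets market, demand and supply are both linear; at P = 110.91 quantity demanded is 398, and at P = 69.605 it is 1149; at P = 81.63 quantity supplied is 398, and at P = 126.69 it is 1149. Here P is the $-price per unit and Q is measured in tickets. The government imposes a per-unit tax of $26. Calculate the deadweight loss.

Demand slope = (69.605 − 110.91)/(1149 − 398) = −0.055, so P = 132.8 − 0.055Q.
Supply slope = (126.69 − 81.63)/(1149 − 398) = 0.06, so P = 57.75 + 0.06Q.
Competitive equilibrium: 132.8 − 0.055Q = 57.75 + 0.06Q → Q* = 652.6087, P* = 96.9065.
With the tax, the buyer price exceeds the seller price by 26: (132.8 − 0.055Q) − (57.75 + 0.06Q) = 26 → Q' = 426.5217.
ΔQ = 652.6087 − 426.5217 = 226.087; the wedge equals the tax, 26.
Welfare loss = ½ × 226.087 × 26 = $2939.13.

$2939.13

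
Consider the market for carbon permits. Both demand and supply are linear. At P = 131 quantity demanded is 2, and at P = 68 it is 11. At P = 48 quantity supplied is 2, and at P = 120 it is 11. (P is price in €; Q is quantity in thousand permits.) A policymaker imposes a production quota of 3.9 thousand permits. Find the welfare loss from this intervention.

€99.01 thousand

Demand slope = (68 − 131)/(11 − 2) = −7, so P = 145 − 7Q.
Supply slope = (120 − 48)/(11 − 2) = 8, so P = 32 + 8Q.
Competitive equilibrium: 145 − 7Q = 32 + 8Q → Q* = 7.5333, P* = 92.2667.
At Q = 3.9: demand price = 145 − 7·3.9 = 117.7; supply price = 32 + 8·3.9 = 63.2.
ΔQ = 7.5333 − 3.9 = 3.6333; wedge = 117.7 − 63.2 = 54.5.
The triangle = ½ × 3.6333 × 54.5 = €99.01 thousand.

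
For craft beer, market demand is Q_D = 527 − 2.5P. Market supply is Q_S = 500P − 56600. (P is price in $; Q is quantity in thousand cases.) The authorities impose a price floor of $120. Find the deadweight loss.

$50.09 thousand

In inverse form: demand P = 210.8 − 0.4Q, supply P = 113.2 + 0.002Q.
Competitive equilibrium: 210.8 − 0.4Q = 113.2 + 0.002Q → Q* = 242.7861, P* = 113.6856.
At the floor P = 120, quantity demanded = (210.8 − 120)/0.4 = 227.
Sellers' marginal cost at Q' = 227: 113.2 + 0.002·227 = 113.654.
ΔQ = 242.7861 − 227 = 15.7861; wedge = 120 − 113.654 = 6.346.
Deadweight loss = ½ × 15.7861 × 6.346 = $50.09 thousand.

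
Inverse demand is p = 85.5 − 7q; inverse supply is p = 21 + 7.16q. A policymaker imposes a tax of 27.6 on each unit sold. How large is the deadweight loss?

Competitive equilibrium: 85.5 − 7q = 21 + 7.16q → q* = 4.5551, p* = 53.6144.
With the tax, the buyer price exceeds the seller price by 27.6: (85.5 − 7q) − (21 + 7.16q) = 27.6 → q' = 2.6059.
Δq = 4.5551 − 2.6059 = 1.9492; the wedge equals the tax, 27.6.
The triangle = ½ × 1.9492 × 27.6 = 26.90.

26.90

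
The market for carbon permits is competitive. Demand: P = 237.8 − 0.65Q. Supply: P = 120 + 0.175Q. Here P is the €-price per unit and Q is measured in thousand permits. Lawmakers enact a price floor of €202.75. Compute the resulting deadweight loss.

Competitive equilibrium: 237.8 − 0.65Q = 120 + 0.175Q → Q* = 142.7879, P* = 144.9879.
At the floor P = 202.75, quantity demanded = (237.8 − 202.75)/0.65 = 53.9231.
Sellers' marginal cost at Q' = 53.9231: 120 + 0.175·53.9231 = 129.4365.
ΔQ = 142.7879 − 53.9231 = 88.8648; wedge = 202.75 − 129.4365 = 73.3135.
Deadweight loss = ½ × 88.8648 × 73.3135 = €3257.49 thousand.

€3257.49 thousand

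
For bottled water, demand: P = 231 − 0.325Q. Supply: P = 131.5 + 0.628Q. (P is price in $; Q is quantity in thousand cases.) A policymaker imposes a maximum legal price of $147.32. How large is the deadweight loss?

Competitive equilibrium: 231 − 0.325Q = 131.5 + 0.628Q → Q* = 104.4071, P* = 197.0677.
At the ceiling P = 147.32, quantity supplied = (147.32 − 131.5)/0.628 = 25.1911.
Willingness to pay at Q' = 25.1911: 231 − 0.325·25.1911 = 222.8129.
ΔQ = 104.4071 − 25.1911 = 79.216; wedge = 222.8129 − 147.32 = 75.4929.
DWL = ½ × 79.216 × 75.4929 = $2990.12 thousand.

$2990.12 thousand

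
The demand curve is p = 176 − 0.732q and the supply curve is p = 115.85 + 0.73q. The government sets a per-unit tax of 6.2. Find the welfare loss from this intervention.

Competitive equilibrium: 176 − 0.732q = 115.85 + 0.73q → q* = 41.1423, p* = 145.8839.
With the tax, the buyer price exceeds the seller price by 6.2: (176 − 0.732q) − (115.85 + 0.73q) = 6.2 → q' = 36.9015.
Δq = 41.1423 − 36.9015 = 4.2408; the wedge equals the tax, 6.2.
DWL = ½ × 4.2408 × 6.2 = 13.15.

13.15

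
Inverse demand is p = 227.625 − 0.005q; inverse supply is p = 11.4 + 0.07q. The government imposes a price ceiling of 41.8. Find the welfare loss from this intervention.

Competitive equilibrium: 227.625 − 0.005q = 11.4 + 0.07q → q* = 2883, p* = 213.21.
At the ceiling p = 41.8, quantity supplied = (41.8 − 11.4)/0.07 = 434.28571.
Willingness to pay at q' = 434.28571: 227.625 − 0.005·434.28571 = 225.45357.
Δq = 2883 − 434.28571 = 2448.71429; wedge = 225.45357 − 41.8 = 183.65357.
The triangle = ½ × 2448.71429 × 183.65357 = 224857.56.

224857.56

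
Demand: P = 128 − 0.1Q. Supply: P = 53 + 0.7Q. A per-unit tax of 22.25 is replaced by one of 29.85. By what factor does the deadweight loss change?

Competitive equilibrium: 128 − 0.1Q = 53 + 0.7Q → Q* = 93.75, P* = 118.625.
For a per-unit tax t: ΔQ = t/0.8, so DWL = ½·t·(t/0.8) = t²/1.6.
At t = 22.25: DWL = 309.414. At t = 29.85: DWL = 556.889.
Ratio = (29.85/22.25)² = 1.800.

1.800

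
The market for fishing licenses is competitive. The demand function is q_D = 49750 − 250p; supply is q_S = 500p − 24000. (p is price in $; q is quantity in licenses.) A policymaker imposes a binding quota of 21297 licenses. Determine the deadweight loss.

$44922.96

In inverse form: demand p = 199 − 0.004q, supply p = 48 + 0.002q.
Competitive equilibrium: 199 − 0.004q = 48 + 0.002q → q* = 25166.6667, p* = 98.3333.
At q = 21297: demand price = 199 − 0.004·21297 = 113.812; supply price = 48 + 0.002·21297 = 90.594.
Δq = 25166.6667 − 21297 = 3869.6667; wedge = 113.812 − 90.594 = 23.218.
Deadweight loss = ½ × 3869.6667 × 23.218 = $44922.96.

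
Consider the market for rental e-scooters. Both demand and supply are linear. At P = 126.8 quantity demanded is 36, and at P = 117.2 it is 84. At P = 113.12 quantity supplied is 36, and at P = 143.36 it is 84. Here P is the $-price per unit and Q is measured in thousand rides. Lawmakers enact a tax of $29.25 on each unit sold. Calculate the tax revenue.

$504.30 thousand

Demand slope = (117.2 − 126.8)/(84 − 36) = −0.2, so P = 134 − 0.2Q.
Supply slope = (143.36 − 113.12)/(84 − 36) = 0.63, so P = 90.44 + 0.63Q.
Competitive equilibrium: 134 − 0.2Q = 90.44 + 0.63Q → Q* = 52.4819, P* = 123.5036.
With the tax, the buyer price exceeds the seller price by 29.25: (134 − 0.2Q) − (90.44 + 0.63Q) = 29.25 → Q' = 17.241.
Tax revenue = 29.25 × 17.241 = $504.30 thousand.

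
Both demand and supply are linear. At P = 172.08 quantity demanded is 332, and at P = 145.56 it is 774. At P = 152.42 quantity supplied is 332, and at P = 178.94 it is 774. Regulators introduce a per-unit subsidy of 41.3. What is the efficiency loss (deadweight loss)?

7107.04

Demand slope = (145.56 − 172.08)/(774 − 332) = −0.06, so P = 192 − 0.06Q.
Supply slope = (178.94 − 152.42)/(774 − 332) = 0.06, so P = 132.5 + 0.06Q.
Competitive equilibrium: 192 − 0.06Q = 132.5 + 0.06Q → Q* = 495.8333, P* = 162.25.
The subsidy lowers effective supply by 41.3: P = 91.2 + 0.06Q.
New quantity: 192 − 0.06Q = 91.2 + 0.06Q → Q' = 840.
Overproduction ΔQ = 840 − 495.8333 = 344.1667; wedge = subsidy = 41.3.
DWL = ½ × 344.1667 × 41.3 = 7107.04.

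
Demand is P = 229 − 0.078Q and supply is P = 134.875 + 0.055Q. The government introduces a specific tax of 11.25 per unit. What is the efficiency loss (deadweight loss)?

475.80

Competitive equilibrium: 229 − 0.078Q = 134.875 + 0.055Q → Q* = 707.7068, P* = 173.7989.
With the tax, the buyer price exceeds the seller price by 11.25: (229 − 0.078Q) − (134.875 + 0.055Q) = 11.25 → Q' = 623.1203.
ΔQ = 707.7068 − 623.1203 = 84.5865; the wedge equals the tax, 11.25.
The triangle = ½ × 84.5865 × 11.25 = 475.80.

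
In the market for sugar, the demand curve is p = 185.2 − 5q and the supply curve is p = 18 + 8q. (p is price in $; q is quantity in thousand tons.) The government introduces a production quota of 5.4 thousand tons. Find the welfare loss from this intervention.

$361.88 thousand

Competitive equilibrium: 185.2 − 5q = 18 + 8q → q* = 12.8615, p* = 120.8923.
At q = 5.4: demand price = 185.2 − 5·5.4 = 158.2; supply price = 18 + 8·5.4 = 61.2.
Δq = 12.8615 − 5.4 = 7.4615; wedge = 158.2 − 61.2 = 97.
Welfare loss = ½ × 7.4615 × 97 = $361.88 thousand.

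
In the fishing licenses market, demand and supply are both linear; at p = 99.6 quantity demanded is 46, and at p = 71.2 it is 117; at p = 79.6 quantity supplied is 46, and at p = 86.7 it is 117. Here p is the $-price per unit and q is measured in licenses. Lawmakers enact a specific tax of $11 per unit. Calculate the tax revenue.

$704

Demand slope = (71.2 − 99.6)/(117 − 46) = −0.4, so p = 118 − 0.4q.
Supply slope = (86.7 − 79.6)/(117 − 46) = 0.1, so p = 75 + 0.1q.
Competitive equilibrium: 118 − 0.4q = 75 + 0.1q → q* = 86, p* = 83.6.
With the tax, the buyer price exceeds the seller price by 11: (118 − 0.4q) − (75 + 0.1q) = 11 → q' = 64.
Tax revenue = 11 × 64 = $704.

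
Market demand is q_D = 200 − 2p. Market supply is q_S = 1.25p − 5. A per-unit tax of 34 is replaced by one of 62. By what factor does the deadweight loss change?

In inverse form: demand p = 100 − 0.5q, supply p = 4 + 0.8q.
Competitive equilibrium: 100 − 0.5q = 4 + 0.8q → q* = 73.8462, p* = 63.0769.
For a per-unit tax t: Δq = t/1.3, so DWL = ½·t·(t/1.3) = t²/2.6.
At t = 34: DWL = 444.615. At t = 62: DWL = 1478.462.
Ratio = (62/34)² = 3.325.

3.325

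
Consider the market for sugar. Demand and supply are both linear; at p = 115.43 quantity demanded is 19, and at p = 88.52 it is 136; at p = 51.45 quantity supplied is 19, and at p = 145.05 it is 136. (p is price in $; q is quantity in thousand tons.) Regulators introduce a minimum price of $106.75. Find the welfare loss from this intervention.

$306.04 thousand

Demand slope = (88.52 − 115.43)/(136 − 19) = −0.23, so p = 119.8 − 0.23q.
Supply slope = (145.05 − 51.45)/(136 − 19) = 0.8, so p = 36.25 + 0.8q.
Competitive equilibrium: 119.8 − 0.23q = 36.25 + 0.8q → q* = 81.1165, p* = 101.1432.
At the floor p = 106.75, quantity demanded = (119.8 − 106.75)/0.23 = 56.7391.
Sellers' marginal cost at q' = 56.7391: 36.25 + 0.8·56.7391 = 81.6413.
Δq = 81.1165 − 56.7391 = 24.3774; wedge = 106.75 − 81.6413 = 25.1087.
The triangle = ½ × 24.3774 × 25.1087 = $306.04 thousand.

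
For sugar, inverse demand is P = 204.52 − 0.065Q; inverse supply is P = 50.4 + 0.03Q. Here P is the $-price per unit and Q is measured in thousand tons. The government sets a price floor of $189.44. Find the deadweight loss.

Competitive equilibrium: 204.52 − 0.065Q = 50.4 + 0.03Q → Q* = 1622.31579, P* = 99.06947.
At the floor P = 189.44, quantity demanded = (204.52 − 189.44)/0.065 = 232.
Sellers' marginal cost at Q' = 232: 50.4 + 0.03·232 = 57.36.
ΔQ = 1622.31579 − 232 = 1390.31579; wedge = 189.44 − 57.36 = 132.08.
Deadweight loss = ½ × 1390.31579 × 132.08 = $91816.45 thousand.

$91816.45 thousand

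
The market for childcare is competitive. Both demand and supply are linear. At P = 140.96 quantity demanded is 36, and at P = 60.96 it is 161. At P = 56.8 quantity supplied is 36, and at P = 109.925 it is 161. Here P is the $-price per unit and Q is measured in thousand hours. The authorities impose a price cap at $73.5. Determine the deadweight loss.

$840.51 thousand

Demand slope = (60.96 − 140.96)/(161 − 36) = −0.64, so P = 164 − 0.64Q.
Supply slope = (109.925 − 56.8)/(161 − 36) = 0.425, so P = 41.5 + 0.425Q.
Competitive equilibrium: 164 − 0.64Q = 41.5 + 0.425Q → Q* = 115.0235, P* = 90.385.
At the ceiling P = 73.5, quantity supplied = (73.5 − 41.5)/0.425 = 75.2941.
Willingness to pay at Q' = 75.2941: 164 − 0.64·75.2941 = 115.8118.
ΔQ = 115.0235 − 75.2941 = 39.7294; wedge = 115.8118 − 73.5 = 42.3118.
The triangle = ½ × 39.7294 × 42.3118 = $840.51 thousand.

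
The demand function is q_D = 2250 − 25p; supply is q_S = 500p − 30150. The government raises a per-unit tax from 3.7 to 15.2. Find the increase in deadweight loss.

In inverse form: demand p = 90 − 0.04q, supply p = 60.3 + 0.002q.
Competitive equilibrium: 90 − 0.04q = 60.3 + 0.002q → q* = 707.1429, p* = 61.7143.
For a per-unit tax t: Δq = t/0.042, so DWL = ½·t·(t/0.042) = t²/0.084.
At t = 3.7: DWL = 162.976. At t = 15.2: DWL = 2750.476.
Increase = 2750.476 − 162.976 = 2587.50.

2587.50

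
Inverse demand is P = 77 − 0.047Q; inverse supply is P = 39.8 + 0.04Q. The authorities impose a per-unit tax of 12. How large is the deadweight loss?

Competitive equilibrium: 77 − 0.047Q = 39.8 + 0.04Q → Q* = 427.5862, P* = 56.9034.
With the tax, the buyer price exceeds the seller price by 12: (77 − 0.047Q) − (39.8 + 0.04Q) = 12 → Q' = 289.6552.
ΔQ = 427.5862 − 289.6552 = 137.931; the wedge equals the tax, 12.
Welfare loss = ½ × 137.931 × 12 = 827.59.

827.59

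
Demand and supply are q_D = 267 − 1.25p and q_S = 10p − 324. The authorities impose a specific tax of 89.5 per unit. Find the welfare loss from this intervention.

In inverse form: demand p = 213.6 − 0.8q, supply p = 32.4 + 0.1q.
Competitive equilibrium: 213.6 − 0.8q = 32.4 + 0.1q → q* = 201.3333, p* = 52.5333.
With the tax, the buyer price exceeds the seller price by 89.5: (213.6 − 0.8q) − (32.4 + 0.1q) = 89.5 → q' = 101.8889.
Δq = 201.3333 − 101.8889 = 99.4444; the wedge equals the tax, 89.5.
The triangle = ½ × 99.4444 × 89.5 = 4450.14.

4450.14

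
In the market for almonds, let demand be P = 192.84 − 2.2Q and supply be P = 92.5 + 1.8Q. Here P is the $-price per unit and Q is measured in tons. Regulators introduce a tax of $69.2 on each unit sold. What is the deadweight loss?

$598.58

Competitive equilibrium: 192.84 − 2.2Q = 92.5 + 1.8Q → Q* = 25.085, P* = 137.653.
With the tax, the buyer price exceeds the seller price by 69.2: (192.84 − 2.2Q) − (92.5 + 1.8Q) = 69.2 → Q' = 7.785.
ΔQ = 25.085 − 7.785 = 17.3; the wedge equals the tax, 69.2.
Welfare loss = ½ × 17.3 × 69.2 = $598.58.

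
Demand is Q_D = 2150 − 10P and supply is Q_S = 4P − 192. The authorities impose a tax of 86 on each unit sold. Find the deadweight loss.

In inverse form: demand P = 215 − 0.1Q, supply P = 48 + 0.25Q.
Competitive equilibrium: 215 − 0.1Q = 48 + 0.25Q → Q* = 477.1429, P* = 167.2857.
With the tax, the buyer price exceeds the seller price by 86: (215 − 0.1Q) − (48 + 0.25Q) = 86 → Q' = 231.4286.
ΔQ = 477.1429 − 231.4286 = 245.7143; the wedge equals the tax, 86.
Welfare loss = ½ × 245.7143 × 86 = 10565.71.

10565.71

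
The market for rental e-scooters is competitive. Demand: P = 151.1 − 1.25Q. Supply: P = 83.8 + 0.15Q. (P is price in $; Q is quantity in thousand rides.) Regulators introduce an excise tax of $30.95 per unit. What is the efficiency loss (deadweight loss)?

$342.11 thousand

Competitive equilibrium: 151.1 − 1.25Q = 83.8 + 0.15Q → Q* = 48.0714, P* = 91.0107.
With the tax, the buyer price exceeds the seller price by 30.95: (151.1 − 1.25Q) − (83.8 + 0.15Q) = 30.95 → Q' = 25.9643.
ΔQ = 48.0714 − 25.9643 = 22.1071; the wedge equals the tax, 30.95.
Deadweight loss = ½ × 22.1071 × 30.95 = $342.11 thousand.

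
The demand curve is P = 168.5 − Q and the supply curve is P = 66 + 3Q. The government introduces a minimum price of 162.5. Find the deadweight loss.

Competitive equilibrium: 168.5 − Q = 66 + 3Q → Q* = 25.625, P* = 142.875.
At the floor P = 162.5, quantity demanded = (168.5 − 162.5)/1 = 6.
Sellers' marginal cost at Q' = 6: 66 + 3·6 = 84.
ΔQ = 25.625 − 6 = 19.625; wedge = 162.5 − 84 = 78.5.
Deadweight loss = ½ × 19.625 × 78.5 = 770.28.

770.28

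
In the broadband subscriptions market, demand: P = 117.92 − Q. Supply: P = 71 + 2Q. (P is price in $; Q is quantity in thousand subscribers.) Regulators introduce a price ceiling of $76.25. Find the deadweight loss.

$254.09 thousand

Competitive equilibrium: 117.92 − Q = 71 + 2Q → Q* = 15.64, P* = 102.28.
At the ceiling P = 76.25, quantity supplied = (76.25 − 71)/2 = 2.625.
Willingness to pay at Q' = 2.625: 117.92 − 1·2.625 = 115.295.
ΔQ = 15.64 − 2.625 = 13.015; wedge = 115.295 − 76.25 = 39.045.
Deadweight loss = ½ × 13.015 × 39.045 = $254.09 thousand.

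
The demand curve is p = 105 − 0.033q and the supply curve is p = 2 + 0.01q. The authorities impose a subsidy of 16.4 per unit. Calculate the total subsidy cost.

Competitive equilibrium: 105 − 0.033q = 2 + 0.01q → q* = 2395.3488, p* = 25.9535.
The subsidy lowers effective supply by 16.4: p = 0.01q − 14.4.
New quantity: 105 − 0.033q = 0.01q − 14.4 → q' = 2776.7442.
Total subsidy cost = 16.4 × 2776.7442 = 45538.60.

45538.60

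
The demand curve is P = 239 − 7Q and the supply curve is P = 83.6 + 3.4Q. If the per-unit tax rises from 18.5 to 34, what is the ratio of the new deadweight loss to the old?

3.378

Competitive equilibrium: 239 − 7Q = 83.6 + 3.4Q → Q* = 14.9423, P* = 134.4038.
For a per-unit tax t: ΔQ = t/10.4, so DWL = ½·t·(t/10.4) = t²/20.8.
At t = 18.5: DWL = 16.454. At t = 34: DWL = 55.577.
Ratio = (34/18.5)² = 3.378.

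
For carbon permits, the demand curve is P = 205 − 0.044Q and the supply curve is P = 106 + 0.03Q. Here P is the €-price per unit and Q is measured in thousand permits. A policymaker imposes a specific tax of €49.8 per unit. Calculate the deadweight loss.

Competitive equilibrium: 205 − 0.044Q = 106 + 0.03Q → Q* = 1337.8378, P* = 146.1351.
With the tax, the buyer price exceeds the seller price by 49.8: (205 − 0.044Q) − (106 + 0.03Q) = 49.8 → Q' = 664.8649.
ΔQ = 1337.8378 − 664.8649 = 672.9729; the wedge equals the tax, 49.8.
Welfare loss = ½ × 672.9729 × 49.8 = €16757.03 thousand.

€16757.03 thousand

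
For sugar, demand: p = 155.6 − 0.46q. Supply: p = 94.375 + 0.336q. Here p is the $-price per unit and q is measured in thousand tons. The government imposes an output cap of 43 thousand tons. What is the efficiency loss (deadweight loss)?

$457.81 thousand

Competitive equilibrium: 155.6 − 0.46q = 94.375 + 0.336q → q* = 76.9158, p* = 120.2187.
At q = 43: demand price = 155.6 − 0.46·43 = 135.82; supply price = 94.375 + 0.336·43 = 108.823.
Δq = 76.9158 − 43 = 33.9158; wedge = 135.82 − 108.823 = 26.997.
The triangle = ½ × 33.9158 × 26.997 = $457.81 thousand.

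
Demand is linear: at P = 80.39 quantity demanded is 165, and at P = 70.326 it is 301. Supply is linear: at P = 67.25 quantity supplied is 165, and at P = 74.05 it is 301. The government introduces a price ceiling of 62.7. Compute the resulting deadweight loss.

Demand slope = (70.326 − 80.39)/(301 − 165) = −0.074, so P = 92.6 − 0.074Q.
Supply slope = (74.05 − 67.25)/(301 − 165) = 0.05, so P = 59 + 0.05Q.
Competitive equilibrium: 92.6 − 0.074Q = 59 + 0.05Q → Q* = 270.9677, P* = 72.5484.
At the ceiling P = 62.7, quantity supplied = (62.7 − 59)/0.05 = 74.
Willingness to pay at Q' = 74: 92.6 − 0.074·74 = 87.124.
ΔQ = 270.9677 − 74 = 196.9677; wedge = 87.124 − 62.7 = 24.424.
Deadweight loss = ½ × 196.9677 × 24.424 = 2405.37.

2405.37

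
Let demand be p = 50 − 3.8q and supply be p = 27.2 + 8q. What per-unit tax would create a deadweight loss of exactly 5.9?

Competitive equilibrium: 50 − 3.8q = 27.2 + 8q → q* = 1.9322, p* = 42.6576.
A tax t gives Δq = t/11.8 and wedge t, so DWL = t²/23.6.
t²/23.6 = 5.9 → t² = 139.24 → t = 11.8.

11.8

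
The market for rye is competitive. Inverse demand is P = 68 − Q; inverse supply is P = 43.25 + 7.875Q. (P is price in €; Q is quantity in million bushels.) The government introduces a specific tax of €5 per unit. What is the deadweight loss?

€1.41 million

Competitive equilibrium: 68 − Q = 43.25 + 7.875Q → Q* = 2.7887, P* = 65.2113.
With the tax, the buyer price exceeds the seller price by 5: (68 − Q) − (43.25 + 7.875Q) = 5 → Q' = 2.2254.
ΔQ = 2.7887 − 2.2254 = 0.5633; the wedge equals the tax, 5.
The triangle = ½ × 0.5633 × 5 = €1.41 million.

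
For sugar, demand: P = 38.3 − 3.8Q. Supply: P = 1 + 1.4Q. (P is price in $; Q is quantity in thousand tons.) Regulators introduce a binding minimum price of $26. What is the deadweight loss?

$40.28 thousand

Competitive equilibrium: 38.3 − 3.8Q = 1 + 1.4Q → Q* = 7.17308, P* = 11.04231.
At the floor P = 26, quantity demanded = (38.3 − 26)/3.8 = 3.23684.
Sellers' marginal cost at Q' = 3.23684: 1 + 1.4·3.23684 = 5.53158.
ΔQ = 7.17308 − 3.23684 = 3.93624; wedge = 26 − 5.53158 = 20.46842.
The triangle = ½ × 3.93624 × 20.46842 = $40.28 thousand.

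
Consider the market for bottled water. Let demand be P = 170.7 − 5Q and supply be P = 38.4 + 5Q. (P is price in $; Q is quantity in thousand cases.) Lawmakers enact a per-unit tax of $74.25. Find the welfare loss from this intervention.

$275.65 thousand

Competitive equilibrium: 170.7 − 5Q = 38.4 + 5Q → Q* = 13.23, P* = 104.55.
With the tax, the buyer price exceeds the seller price by 74.25: (170.7 − 5Q) − (38.4 + 5Q) = 74.25 → Q' = 5.805.
ΔQ = 13.23 − 5.805 = 7.425; the wedge equals the tax, 74.25.
DWL = ½ × 7.425 × 74.25 = $275.65 thousand.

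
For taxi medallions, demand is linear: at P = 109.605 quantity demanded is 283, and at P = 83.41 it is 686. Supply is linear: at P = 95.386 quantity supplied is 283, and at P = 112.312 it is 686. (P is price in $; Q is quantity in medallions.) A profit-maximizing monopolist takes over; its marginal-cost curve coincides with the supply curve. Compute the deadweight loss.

$1321.53

Demand slope = (83.41 − 109.605)/(686 − 283) = −0.065, so P = 128 − 0.065Q.
Supply slope = (112.312 − 95.386)/(686 − 283) = 0.042, so P = 83.5 + 0.042Q.
Competitive equilibrium: 128 − 0.065Q = 83.5 + 0.042Q → Q* = 415.88785, P* = 100.96729.
Marginal revenue: MR = 128 − 0.13Q. Set MR = MC: 128 − 0.13Q = 83.5 + 0.042Q → Q_m = 258.72093.
Price P_m = 128 − 0.065·258.72093 = 111.18314; MC(Q_m) = 83.5 + 0.042·258.72093 = 94.36628.
Competitive Q* = 415.88785, so ΔQ = 157.16692; wedge = 111.18314 − 94.36628 = 16.81686.
DWL = ½ × 157.16692 × 16.81686 = $1321.53.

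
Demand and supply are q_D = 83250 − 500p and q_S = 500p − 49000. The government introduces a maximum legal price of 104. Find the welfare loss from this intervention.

In inverse form: demand p = 166.5 − 0.002q, supply p = 98 + 0.002q.
Competitive equilibrium: 166.5 − 0.002q = 98 + 0.002q → q* = 17125, p* = 132.25.
At the ceiling p = 104, quantity supplied = (104 − 98)/0.002 = 3000.
Willingness to pay at q' = 3000: 166.5 − 0.002·3000 = 160.5.
Δq = 17125 − 3000 = 14125; wedge = 160.5 − 104 = 56.5.
DWL = ½ × 14125 × 56.5 = 399031.25.

399031.25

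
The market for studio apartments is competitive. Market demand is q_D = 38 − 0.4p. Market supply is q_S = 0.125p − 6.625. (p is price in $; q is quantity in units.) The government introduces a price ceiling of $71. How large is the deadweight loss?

$16.08

In inverse form: demand p = 95 − 2.5q, supply p = 53 + 8q.
Competitive equilibrium: 95 − 2.5q = 53 + 8q → q* = 4, p* = 85.
At the ceiling p = 71, quantity supplied = (71 − 53)/8 = 2.25.
Willingness to pay at q' = 2.25: 95 − 2.5·2.25 = 89.375.
Δq = 4 − 2.25 = 1.75; wedge = 89.375 − 71 = 18.375.
Deadweight loss = ½ × 1.75 × 18.375 = $16.08.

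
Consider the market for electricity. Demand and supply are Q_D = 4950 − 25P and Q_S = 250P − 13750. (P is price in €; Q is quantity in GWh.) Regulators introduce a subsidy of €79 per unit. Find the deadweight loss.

In inverse form: demand P = 198 − 0.04Q, supply P = 55 + 0.004Q.
Competitive equilibrium: 198 − 0.04Q = 55 + 0.004Q → Q* = 3250, P* = 68.
The subsidy lowers effective supply by 79: P = 0.004Q − 24.
New quantity: 198 − 0.04Q = 0.004Q − 24 → Q' = 5045.4545.
Overproduction ΔQ = 5045.4545 − 3250 = 1795.4545; wedge = subsidy = 79.
Deadweight loss = ½ × 1795.4545 × 79 = €70920.45.

€70920.45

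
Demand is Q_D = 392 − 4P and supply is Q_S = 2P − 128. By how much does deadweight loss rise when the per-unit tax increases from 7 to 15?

117.33

In inverse form: demand P = 98 − 0.25Q, supply P = 64 + 0.5Q.
Competitive equilibrium: 98 − 0.25Q = 64 + 0.5Q → Q* = 45.3333, P* = 86.6667.
For a per-unit tax t: ΔQ = t/0.75, so DWL = ½·t·(t/0.75) = t²/1.5.
At t = 7: DWL = 32.667. At t = 15: DWL = 150.
Increase = 150 − 32.667 = 117.33.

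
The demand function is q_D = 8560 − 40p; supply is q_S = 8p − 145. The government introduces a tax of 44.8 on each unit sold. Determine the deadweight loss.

6690.13

In inverse form: demand p = 214 − 0.025q, supply p = 18.125 + 0.125q.
Competitive equilibrium: 214 − 0.025q = 18.125 + 0.125q → q* = 1305.8333, p* = 181.3542.
With the tax, the buyer price exceeds the seller price by 44.8: (214 − 0.025q) − (18.125 + 0.125q) = 44.8 → q' = 1007.1667.
Δq = 1305.8333 − 1007.1667 = 298.6666; the wedge equals the tax, 44.8.
Deadweight loss = ½ × 298.6666 × 44.8 = 6690.13.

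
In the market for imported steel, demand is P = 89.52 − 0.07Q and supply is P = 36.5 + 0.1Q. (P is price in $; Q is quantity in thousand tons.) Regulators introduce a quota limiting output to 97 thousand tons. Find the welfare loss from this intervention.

$3924.83 thousand

Competitive equilibrium: 89.52 − 0.07Q = 36.5 + 0.1Q → Q* = 311.8824, P* = 67.6882.
At Q = 97: demand price = 89.52 − 0.07·97 = 82.73; supply price = 36.5 + 0.1·97 = 46.2.
ΔQ = 311.8824 − 97 = 214.8824; wedge = 82.73 − 46.2 = 36.53.
Deadweight loss = ½ × 214.8824 × 36.53 = $3924.83 thousand.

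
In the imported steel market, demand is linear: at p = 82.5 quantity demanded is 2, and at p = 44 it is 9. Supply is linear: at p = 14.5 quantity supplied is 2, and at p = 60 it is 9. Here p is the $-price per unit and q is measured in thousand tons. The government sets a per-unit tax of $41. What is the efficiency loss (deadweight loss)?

$70.04 thousand

Demand slope = (44 − 82.5)/(9 − 2) = −5.5, so p = 93.5 − 5.5q.
Supply slope = (60 − 14.5)/(9 − 2) = 6.5, so p = 1.5 + 6.5q.
Competitive equilibrium: 93.5 − 5.5q = 1.5 + 6.5q → q* = 7.6667, p* = 51.3333.
With the tax, the buyer price exceeds the seller price by 41: (93.5 − 5.5q) − (1.5 + 6.5q) = 41 → q' = 4.25.
Δq = 7.6667 − 4.25 = 3.4167; the wedge equals the tax, 41.
Deadweight loss = ½ × 3.4167 × 41 = $70.04 thousand.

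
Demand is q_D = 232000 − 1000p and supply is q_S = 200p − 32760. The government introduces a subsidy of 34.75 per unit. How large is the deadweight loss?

100630.21

In inverse form: demand p = 232 − 0.001q, supply p = 163.8 + 0.005q.
Competitive equilibrium: 232 − 0.001q = 163.8 + 0.005q → q* = 11366.6667, p* = 220.6333.
The subsidy lowers effective supply by 34.75: p = 129.05 + 0.005q.
New quantity: 232 − 0.001q = 129.05 + 0.005q → q' = 17158.3333.
Overproduction Δq = 17158.3333 − 11366.6667 = 5791.6666; wedge = subsidy = 34.75.
The triangle = ½ × 5791.6666 × 34.75 = 100630.21.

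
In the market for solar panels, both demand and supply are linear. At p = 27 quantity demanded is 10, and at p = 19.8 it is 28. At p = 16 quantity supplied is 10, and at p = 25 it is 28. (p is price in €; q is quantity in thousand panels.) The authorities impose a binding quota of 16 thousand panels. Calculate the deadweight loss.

€17.42 thousand

Demand slope = (19.8 − 27)/(28 − 10) = −0.4, so p = 31 − 0.4q.
Supply slope = (25 − 16)/(28 − 10) = 0.5, so p = 11 + 0.5q.
Competitive equilibrium: 31 − 0.4q = 11 + 0.5q → q* = 22.2222, p* = 22.1111.
At q = 16: demand price = 31 − 0.4·16 = 24.6; supply price = 11 + 0.5·16 = 19.
Δq = 22.2222 − 16 = 6.2222; wedge = 24.6 − 19 = 5.6.
Welfare loss = ½ × 6.2222 × 5.6 = €17.42 thousand.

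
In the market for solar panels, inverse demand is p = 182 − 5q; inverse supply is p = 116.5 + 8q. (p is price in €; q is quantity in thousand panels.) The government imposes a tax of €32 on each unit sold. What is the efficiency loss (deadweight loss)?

Competitive equilibrium: 182 − 5q = 116.5 + 8q → q* = 5.03846, p* = 156.80769.
With the tax, the buyer price exceeds the seller price by 32: (182 − 5q) − (116.5 + 8q) = 32 → q' = 2.57692.
Δq = 5.03846 − 2.57692 = 2.46154; the wedge equals the tax, 32.
The triangle = ½ × 2.46154 × 32 = €39.38 thousand.

€39.38 thousand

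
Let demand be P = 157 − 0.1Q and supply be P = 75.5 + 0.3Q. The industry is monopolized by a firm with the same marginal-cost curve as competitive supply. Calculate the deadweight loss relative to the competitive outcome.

332.11

Competitive equilibrium: 157 − 0.1Q = 75.5 + 0.3Q → Q* = 203.75, P* = 136.625.
Marginal revenue: MR = 157 − 0.2Q. Set MR = MC: 157 − 0.2Q = 75.5 + 0.3Q → Q_m = 163.
Price P_m = 157 − 0.1·163 = 140.7; MC(Q_m) = 75.5 + 0.3·163 = 124.4.
Competitive Q* = 203.75, so ΔQ = 40.75; wedge = 140.7 − 124.4 = 16.3.
Welfare loss = ½ × 40.75 × 16.3 = 332.11.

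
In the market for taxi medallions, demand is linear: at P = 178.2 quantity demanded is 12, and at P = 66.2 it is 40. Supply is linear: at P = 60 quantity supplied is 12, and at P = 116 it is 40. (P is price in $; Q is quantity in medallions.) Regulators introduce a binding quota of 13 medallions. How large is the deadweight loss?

$1049.07

Demand slope = (66.2 − 178.2)/(40 − 12) = −4, so P = 226.2 − 4Q.
Supply slope = (116 − 60)/(40 − 12) = 2, so P = 36 + 2Q.
Competitive equilibrium: 226.2 − 4Q = 36 + 2Q → Q* = 31.7, P* = 99.4.
At Q = 13: demand price = 226.2 − 4·13 = 174.2; supply price = 36 + 2·13 = 62.
ΔQ = 31.7 − 13 = 18.7; wedge = 174.2 − 62 = 112.2.
DWL = ½ × 18.7 × 112.2 = $1049.07.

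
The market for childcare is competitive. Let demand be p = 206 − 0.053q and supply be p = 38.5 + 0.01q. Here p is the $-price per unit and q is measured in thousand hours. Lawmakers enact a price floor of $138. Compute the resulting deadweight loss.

Competitive equilibrium: 206 − 0.053q = 38.5 + 0.01q → q* = 2658.73016, p* = 65.0873.
At the floor p = 138, quantity demanded = (206 − 138)/0.053 = 1283.01887.
Sellers' marginal cost at q' = 1283.01887: 38.5 + 0.01·1283.01887 = 51.33019.
Δq = 2658.73016 − 1283.01887 = 1375.71129; wedge = 138 − 51.33019 = 86.66981.
The triangle = ½ × 1375.71129 × 86.66981 = $59616.32 thousand.

$59616.32 thousand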